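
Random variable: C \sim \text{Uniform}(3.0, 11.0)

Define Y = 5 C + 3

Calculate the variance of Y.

For Y = aC + b: Var(Y) = a² * Var(C)
Var(C) = (11 - 3)^2/12 = 5.3333333
Var(Y) = 5² * 5.3333333 = 25 * 5.3333333 = 133.33333

133.33333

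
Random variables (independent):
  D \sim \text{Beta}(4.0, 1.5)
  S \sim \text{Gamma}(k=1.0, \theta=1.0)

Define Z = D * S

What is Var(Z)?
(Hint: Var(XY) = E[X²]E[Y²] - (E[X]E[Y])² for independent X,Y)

Var(XY) = E[X²]E[Y²] - (E[X]E[Y])²
E[D] = 0.72727273, Var(D) = 0.03051494
E[S] = 1, Var(S) = 1
E[D²] = 0.03051494 + 0.72727273² = 0.55944056
E[S²] = 1 + 1² = 2
Var(Z) = 0.55944056*2 - (0.72727273*1)²
= 1.1188811 - 0.52892562 = 0.5899555

0.5899555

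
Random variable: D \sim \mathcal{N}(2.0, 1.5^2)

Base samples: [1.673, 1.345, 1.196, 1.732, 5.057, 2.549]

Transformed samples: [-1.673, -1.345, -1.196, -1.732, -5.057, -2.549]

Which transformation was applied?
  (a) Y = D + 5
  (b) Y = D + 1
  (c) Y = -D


Checking option (c) Y = -D:
  D = 1.673 -> Y = -1.673 ✓
  D = 1.345 -> Y = -1.345 ✓
  D = 1.196 -> Y = -1.196 ✓
All samples match this transformation.

(c) -D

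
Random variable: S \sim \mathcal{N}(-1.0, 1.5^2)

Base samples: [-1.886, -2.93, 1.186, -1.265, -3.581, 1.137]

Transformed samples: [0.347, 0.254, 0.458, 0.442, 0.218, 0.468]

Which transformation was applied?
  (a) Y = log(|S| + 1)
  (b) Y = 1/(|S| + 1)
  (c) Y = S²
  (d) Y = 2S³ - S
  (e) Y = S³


Checking option (b) Y = 1/(|S| + 1):
  S = -1.886 -> Y = 0.347 ✓
  S = -2.93 -> Y = 0.254 ✓
  S = 1.186 -> Y = 0.458 ✓
All samples match this transformation.

(b) 1/(|S| + 1)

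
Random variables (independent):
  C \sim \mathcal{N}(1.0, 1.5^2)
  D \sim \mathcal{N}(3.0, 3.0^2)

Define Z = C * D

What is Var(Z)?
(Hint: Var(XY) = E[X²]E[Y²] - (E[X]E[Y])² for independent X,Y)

Var(XY) = E[X²]E[Y²] - (E[X]E[Y])²
E[C] = 1, Var(C) = 2.25
E[D] = 3, Var(D) = 9
E[C²] = 2.25 + 1² = 3.25
E[D²] = 9 + 3² = 18
Var(Z) = 3.25*18 - (1*3)²
= 58.5 - 9 = 49.5

49.5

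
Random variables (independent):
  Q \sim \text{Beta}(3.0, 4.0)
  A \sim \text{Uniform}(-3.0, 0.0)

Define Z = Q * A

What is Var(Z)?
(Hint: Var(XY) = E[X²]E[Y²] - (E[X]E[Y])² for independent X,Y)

Var(XY) = E[X²]E[Y²] - (E[X]E[Y])²
E[Q] = 0.42857143, Var(Q) = 0.030612245
E[A] = -1.5, Var(A) = 0.75
E[Q²] = 0.030612245 + 0.42857143² = 0.21428571
E[A²] = 0.75 + (-1.5)² = 3
Var(Z) = 0.21428571*3 - (0.42857143*(-1.5))²
= 0.64285714 - 0.41326531 = 0.22959184

0.22959184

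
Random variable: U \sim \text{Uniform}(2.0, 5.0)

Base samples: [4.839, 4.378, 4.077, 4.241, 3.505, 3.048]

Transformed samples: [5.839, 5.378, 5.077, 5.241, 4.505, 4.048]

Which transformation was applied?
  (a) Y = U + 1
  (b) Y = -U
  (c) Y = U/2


Checking option (a) Y = U + 1:
  U = 4.839 -> Y = 5.839 ✓
  U = 4.378 -> Y = 5.378 ✓
  U = 4.077 -> Y = 5.077 ✓
All samples match this transformation.

(a) U + 1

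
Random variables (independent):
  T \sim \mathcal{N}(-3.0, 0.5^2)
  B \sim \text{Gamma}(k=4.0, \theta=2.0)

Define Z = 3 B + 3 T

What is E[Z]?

E[Z] = 3*E[T] + 3*E[B]
E[T] = -3
E[B] = 8
E[Z] = 3*(-3) + 3*8 = 15

15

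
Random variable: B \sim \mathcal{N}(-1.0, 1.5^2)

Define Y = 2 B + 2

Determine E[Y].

For Y = 2B + 2:
E[Y] = 2 * E[B] + 2
E[B] = -1.0 = -1
E[Y] = 2 * (-1) + 2 = 0

0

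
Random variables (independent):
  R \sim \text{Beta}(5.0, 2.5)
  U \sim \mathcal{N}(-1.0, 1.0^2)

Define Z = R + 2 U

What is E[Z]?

E[Z] = 1*E[R] + 2*E[U]
E[R] = 0.66666667
E[U] = -1
E[Z] = 1*0.66666667 + 2*(-1) = -1.3333333

-1.3333333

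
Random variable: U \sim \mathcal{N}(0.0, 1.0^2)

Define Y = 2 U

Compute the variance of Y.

For Y = aU + b: Var(Y) = a² * Var(U)
Var(U) = 1.0^2 = 1
Var(Y) = 2² * 1 = 4 * 1 = 4

4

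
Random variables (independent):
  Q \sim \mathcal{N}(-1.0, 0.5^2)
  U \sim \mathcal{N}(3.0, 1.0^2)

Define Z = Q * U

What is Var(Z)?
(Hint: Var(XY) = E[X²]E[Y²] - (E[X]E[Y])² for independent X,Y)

Var(XY) = E[X²]E[Y²] - (E[X]E[Y])²
E[Q] = -1, Var(Q) = 0.25
E[U] = 3, Var(U) = 1
E[Q²] = 0.25 + (-1)² = 1.25
E[U²] = 1 + 3² = 10
Var(Z) = 1.25*10 - (-1*3)²
= 12.5 - 9 = 3.5

3.5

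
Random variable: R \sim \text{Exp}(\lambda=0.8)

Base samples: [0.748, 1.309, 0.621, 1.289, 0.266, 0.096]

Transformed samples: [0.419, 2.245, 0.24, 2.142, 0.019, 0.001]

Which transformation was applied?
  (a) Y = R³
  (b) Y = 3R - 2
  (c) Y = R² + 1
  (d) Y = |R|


Checking option (a) Y = R³:
  R = 0.748 -> Y = 0.419 ✓
  R = 1.309 -> Y = 2.245 ✓
  R = 0.621 -> Y = 0.24 ✓
All samples match this transformation.

(a) R³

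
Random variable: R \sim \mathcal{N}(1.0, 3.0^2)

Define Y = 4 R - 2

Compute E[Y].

For Y = 4R - 2:
E[Y] = 4 * E[R] - 2
E[R] = 1.0 = 1
E[Y] = 4 * 1 - 2 = 2

2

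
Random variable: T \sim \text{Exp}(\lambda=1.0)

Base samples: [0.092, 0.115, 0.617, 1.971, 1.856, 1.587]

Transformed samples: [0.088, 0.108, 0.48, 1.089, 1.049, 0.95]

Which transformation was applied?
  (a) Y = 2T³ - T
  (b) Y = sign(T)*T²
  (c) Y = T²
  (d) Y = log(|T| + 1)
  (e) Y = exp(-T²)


Checking option (d) Y = log(|T| + 1):
  T = 0.092 -> Y = 0.088 ✓
  T = 0.115 -> Y = 0.108 ✓
  T = 0.617 -> Y = 0.48 ✓
All samples match this transformation.

(d) log(|T| + 1)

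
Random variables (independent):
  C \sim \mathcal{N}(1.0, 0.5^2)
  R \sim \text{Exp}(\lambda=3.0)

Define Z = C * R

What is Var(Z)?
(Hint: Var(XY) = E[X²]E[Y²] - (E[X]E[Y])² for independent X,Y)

Var(XY) = E[X²]E[Y²] - (E[X]E[Y])²
E[C] = 1, Var(C) = 0.25
E[R] = 0.33333333, Var(R) = 0.11111111
E[C²] = 0.25 + 1² = 1.25
E[R²] = 0.11111111 + 0.33333333² = 0.22222222
Var(Z) = 1.25*0.22222222 - (1*0.33333333)²
= 0.27777778 - 0.11111111 = 0.16666667

0.16666667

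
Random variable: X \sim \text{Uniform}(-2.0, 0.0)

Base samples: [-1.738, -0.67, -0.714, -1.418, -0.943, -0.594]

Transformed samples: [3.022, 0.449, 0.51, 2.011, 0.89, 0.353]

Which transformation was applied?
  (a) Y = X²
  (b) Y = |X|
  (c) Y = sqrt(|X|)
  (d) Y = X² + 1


Checking option (a) Y = X²:
  X = -1.738 -> Y = 3.022 ✓
  X = -0.67 -> Y = 0.449 ✓
  X = -0.714 -> Y = 0.51 ✓
All samples match this transformation.

(a) X²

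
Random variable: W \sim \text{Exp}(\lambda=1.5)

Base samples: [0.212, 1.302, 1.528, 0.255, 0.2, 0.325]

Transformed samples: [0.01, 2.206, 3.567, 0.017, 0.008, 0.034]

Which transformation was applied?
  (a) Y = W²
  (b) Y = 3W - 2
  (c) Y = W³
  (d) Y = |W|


Checking option (c) Y = W³:
  W = 0.212 -> Y = 0.01 ✓
  W = 1.302 -> Y = 2.206 ✓
  W = 1.528 -> Y = 3.567 ✓
All samples match this transformation.

(c) W³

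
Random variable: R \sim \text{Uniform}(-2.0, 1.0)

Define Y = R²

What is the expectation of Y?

Using E[X²] = Var(X) + (E[X])²:
E[R] = -0.5
Var(R) = (1 + 2)^2/12 = 0.75
E[R²] = 0.75 + (-0.5)² = 0.75 + 0.25 = 1

1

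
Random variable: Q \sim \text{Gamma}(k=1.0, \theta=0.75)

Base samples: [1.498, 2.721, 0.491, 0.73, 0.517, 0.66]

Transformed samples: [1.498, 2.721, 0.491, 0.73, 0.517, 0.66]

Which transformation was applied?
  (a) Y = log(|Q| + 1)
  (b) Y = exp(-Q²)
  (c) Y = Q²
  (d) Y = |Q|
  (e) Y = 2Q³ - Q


Checking option (d) Y = |Q|:
  Q = 1.498 -> Y = 1.498 ✓
  Q = 2.721 -> Y = 2.721 ✓
  Q = 0.491 -> Y = 0.491 ✓
All samples match this transformation.

(d) |Q|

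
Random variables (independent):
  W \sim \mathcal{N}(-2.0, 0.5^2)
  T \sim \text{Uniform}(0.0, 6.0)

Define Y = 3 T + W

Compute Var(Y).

For independent RVs: Var(aX + bY) = a²Var(X) + b²Var(Y)
Var(W) = 0.25
Var(T) = 3
Var(Y) = 1²*0.25 + 3²*3
= 1*0.25 + 9*3 = 27.25

27.25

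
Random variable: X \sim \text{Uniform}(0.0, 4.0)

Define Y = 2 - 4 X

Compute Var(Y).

For Y = aX + b: Var(Y) = a² * Var(X)
Var(X) = (4 - 0)^2/12 = 1.3333333
Var(Y) = (-4)² * 1.3333333 = 16 * 1.3333333 = 21.333333

21.333333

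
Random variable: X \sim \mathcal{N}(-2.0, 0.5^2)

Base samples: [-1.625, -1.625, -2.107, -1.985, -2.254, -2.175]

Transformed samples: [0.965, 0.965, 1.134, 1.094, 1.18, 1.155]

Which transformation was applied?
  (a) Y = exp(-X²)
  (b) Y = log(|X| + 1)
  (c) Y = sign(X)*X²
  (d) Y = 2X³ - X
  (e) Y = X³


Checking option (b) Y = log(|X| + 1):
  X = -1.625 -> Y = 0.965 ✓
  X = -1.625 -> Y = 0.965 ✓
  X = -2.107 -> Y = 1.134 ✓
All samples match this transformation.

(b) log(|X| + 1)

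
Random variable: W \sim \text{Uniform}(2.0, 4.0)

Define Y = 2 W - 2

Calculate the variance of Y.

For Y = aW + b: Var(Y) = a² * Var(W)
Var(W) = (4 - 2)^2/12 = 0.33333333
Var(Y) = 2² * 0.33333333 = 4 * 0.33333333 = 1.3333333

1.3333333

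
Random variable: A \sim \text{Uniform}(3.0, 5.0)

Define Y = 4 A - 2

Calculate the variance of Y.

For Y = aA + b: Var(Y) = a² * Var(A)
Var(A) = (5 - 3)^2/12 = 0.33333333
Var(Y) = 4² * 0.33333333 = 16 * 0.33333333 = 5.3333333

5.3333333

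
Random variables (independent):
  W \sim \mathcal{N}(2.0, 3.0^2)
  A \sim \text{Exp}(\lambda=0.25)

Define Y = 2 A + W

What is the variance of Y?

For independent RVs: Var(aX + bY) = a²Var(X) + b²Var(Y)
Var(W) = 9
Var(A) = 16
Var(Y) = 1²*9 + 2²*16
= 1*9 + 4*16 = 73

73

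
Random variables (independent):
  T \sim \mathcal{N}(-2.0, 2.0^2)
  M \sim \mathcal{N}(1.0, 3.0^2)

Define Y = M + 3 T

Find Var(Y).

For independent RVs: Var(aX + bY) = a²Var(X) + b²Var(Y)
Var(T) = 4
Var(M) = 9
Var(Y) = 3²*4 + 1²*9
= 9*4 + 1*9 = 45

45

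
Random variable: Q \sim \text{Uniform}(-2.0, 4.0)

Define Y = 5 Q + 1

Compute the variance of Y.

For Y = aQ + b: Var(Y) = a² * Var(Q)
Var(Q) = (4 + 2)^2/12 = 3
Var(Y) = 5² * 3 = 25 * 3 = 75

75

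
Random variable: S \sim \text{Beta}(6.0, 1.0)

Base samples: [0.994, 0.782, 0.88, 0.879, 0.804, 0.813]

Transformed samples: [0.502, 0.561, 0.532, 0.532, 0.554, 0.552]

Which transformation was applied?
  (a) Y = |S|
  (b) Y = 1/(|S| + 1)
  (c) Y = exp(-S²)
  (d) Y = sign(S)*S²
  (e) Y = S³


Checking option (b) Y = 1/(|S| + 1):
  S = 0.994 -> Y = 0.502 ✓
  S = 0.782 -> Y = 0.561 ✓
  S = 0.88 -> Y = 0.532 ✓
All samples match this transformation.

(b) 1/(|S| + 1)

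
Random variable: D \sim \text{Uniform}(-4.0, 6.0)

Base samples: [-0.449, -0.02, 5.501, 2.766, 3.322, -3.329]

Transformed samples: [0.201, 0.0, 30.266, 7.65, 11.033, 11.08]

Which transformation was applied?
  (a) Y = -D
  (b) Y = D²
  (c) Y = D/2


Checking option (b) Y = D²:
  D = -0.449 -> Y = 0.201 ✓
  D = -0.02 -> Y = 0.0 ✓
  D = 5.501 -> Y = 30.266 ✓
All samples match this transformation.

(b) D²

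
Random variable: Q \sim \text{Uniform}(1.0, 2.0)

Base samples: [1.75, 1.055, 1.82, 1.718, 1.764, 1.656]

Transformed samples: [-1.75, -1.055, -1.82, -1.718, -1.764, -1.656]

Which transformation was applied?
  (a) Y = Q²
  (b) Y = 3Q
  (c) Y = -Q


Checking option (c) Y = -Q:
  Q = 1.75 -> Y = -1.75 ✓
  Q = 1.055 -> Y = -1.055 ✓
  Q = 1.82 -> Y = -1.82 ✓
All samples match this transformation.

(c) -Q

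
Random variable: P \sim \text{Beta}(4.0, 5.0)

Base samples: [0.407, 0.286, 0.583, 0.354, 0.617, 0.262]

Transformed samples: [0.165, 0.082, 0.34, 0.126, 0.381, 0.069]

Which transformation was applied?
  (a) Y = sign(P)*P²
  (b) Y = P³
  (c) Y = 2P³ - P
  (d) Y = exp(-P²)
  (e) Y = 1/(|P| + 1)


Checking option (a) Y = sign(P)*P²:
  P = 0.407 -> Y = 0.165 ✓
  P = 0.286 -> Y = 0.082 ✓
  P = 0.583 -> Y = 0.34 ✓
All samples match this transformation.

(a) sign(P)*P²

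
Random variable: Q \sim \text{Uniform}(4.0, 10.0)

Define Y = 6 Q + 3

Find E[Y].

For Y = 6Q + 3:
E[Y] = 6 * E[Q] + 3
E[Q] = (4 + 10)/2 = 7
E[Y] = 6 * 7 + 3 = 45

45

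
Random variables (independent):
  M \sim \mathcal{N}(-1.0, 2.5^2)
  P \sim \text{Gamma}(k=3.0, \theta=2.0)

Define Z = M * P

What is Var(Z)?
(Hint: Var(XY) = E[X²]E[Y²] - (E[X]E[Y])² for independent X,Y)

Var(XY) = E[X²]E[Y²] - (E[X]E[Y])²
E[M] = -1, Var(M) = 6.25
E[P] = 6, Var(P) = 12
E[M²] = 6.25 + (-1)² = 7.25
E[P²] = 12 + 6² = 48
Var(Z) = 7.25*48 - (-1*6)²
= 348 - 36 = 312

312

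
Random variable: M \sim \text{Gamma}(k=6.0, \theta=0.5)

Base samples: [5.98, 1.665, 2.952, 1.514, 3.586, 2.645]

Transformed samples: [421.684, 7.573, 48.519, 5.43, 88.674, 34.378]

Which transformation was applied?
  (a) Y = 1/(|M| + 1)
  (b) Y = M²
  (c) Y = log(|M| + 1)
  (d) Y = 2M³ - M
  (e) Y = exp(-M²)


Checking option (d) Y = 2M³ - M:
  M = 5.98 -> Y = 421.684 ✓
  M = 1.665 -> Y = 7.573 ✓
  M = 2.952 -> Y = 48.519 ✓
All samples match this transformation.

(d) 2M³ - M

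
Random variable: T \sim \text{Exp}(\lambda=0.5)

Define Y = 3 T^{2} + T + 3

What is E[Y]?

E[Y] = 3*E[T²] + 1*E[T] + 3
E[T] = 2
E[T²] = Var(T) + (E[T])² = 4 + 4 = 8
E[Y] = 3*8 + 1*2 + 3 = 29

29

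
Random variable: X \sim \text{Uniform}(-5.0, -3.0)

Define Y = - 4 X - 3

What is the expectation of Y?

For Y = -4X - 3:
E[Y] = -4 * E[X] - 3
E[X] = (-5 - 3)/2 = -4
E[Y] = -4 * (-4) - 3 = 13

13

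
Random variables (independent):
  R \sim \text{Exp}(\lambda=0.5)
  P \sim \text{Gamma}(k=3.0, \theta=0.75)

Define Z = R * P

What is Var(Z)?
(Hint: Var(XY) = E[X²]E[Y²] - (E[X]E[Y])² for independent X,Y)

Var(XY) = E[X²]E[Y²] - (E[X]E[Y])²
E[R] = 2, Var(R) = 4
E[P] = 2.25, Var(P) = 1.6875
E[R²] = 4 + 2² = 8
E[P²] = 1.6875 + 2.25² = 6.75
Var(Z) = 8*6.75 - (2*2.25)²
= 54 - 20.25 = 33.75

33.75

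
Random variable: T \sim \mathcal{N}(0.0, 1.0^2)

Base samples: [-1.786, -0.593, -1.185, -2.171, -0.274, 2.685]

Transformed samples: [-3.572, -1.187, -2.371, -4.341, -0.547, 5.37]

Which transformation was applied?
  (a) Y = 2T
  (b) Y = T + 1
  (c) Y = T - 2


Checking option (a) Y = 2T:
  T = -1.786 -> Y = -3.572 ✓
  T = -0.593 -> Y = -1.187 ✓
  T = -1.185 -> Y = -2.371 ✓
All samples match this transformation.

(a) 2T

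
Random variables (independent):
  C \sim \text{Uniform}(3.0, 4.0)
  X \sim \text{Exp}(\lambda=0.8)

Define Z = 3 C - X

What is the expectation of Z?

E[Z] = 3*E[C] - 1*E[X]
E[C] = 3.5
E[X] = 1.25
E[Z] = 3*3.5 - 1*1.25 = 9.25

9.25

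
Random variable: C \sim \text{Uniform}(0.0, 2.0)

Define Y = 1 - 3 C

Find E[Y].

For Y = -3C + 1:
E[Y] = -3 * E[C] + 1
E[C] = (0 + 2)/2 = 1
E[Y] = -3 * 1 + 1 = -2

-2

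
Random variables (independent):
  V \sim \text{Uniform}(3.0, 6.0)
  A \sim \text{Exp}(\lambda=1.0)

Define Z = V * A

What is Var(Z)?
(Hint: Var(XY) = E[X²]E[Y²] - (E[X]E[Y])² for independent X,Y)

Var(XY) = E[X²]E[Y²] - (E[X]E[Y])²
E[V] = 4.5, Var(V) = 0.75
E[A] = 1, Var(A) = 1
E[V²] = 0.75 + 4.5² = 21
E[A²] = 1 + 1² = 2
Var(Z) = 21*2 - (4.5*1)²
= 42 - 20.25 = 21.75

21.75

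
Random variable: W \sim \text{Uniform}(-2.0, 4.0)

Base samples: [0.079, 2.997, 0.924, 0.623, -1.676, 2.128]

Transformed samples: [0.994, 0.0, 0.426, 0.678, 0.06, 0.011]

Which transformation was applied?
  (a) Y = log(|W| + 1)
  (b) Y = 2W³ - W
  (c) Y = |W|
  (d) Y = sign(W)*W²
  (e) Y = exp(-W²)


Checking option (e) Y = exp(-W²):
  W = 0.079 -> Y = 0.994 ✓
  W = 2.997 -> Y = 0.0 ✓
  W = 0.924 -> Y = 0.426 ✓
All samples match this transformation.

(e) exp(-W²)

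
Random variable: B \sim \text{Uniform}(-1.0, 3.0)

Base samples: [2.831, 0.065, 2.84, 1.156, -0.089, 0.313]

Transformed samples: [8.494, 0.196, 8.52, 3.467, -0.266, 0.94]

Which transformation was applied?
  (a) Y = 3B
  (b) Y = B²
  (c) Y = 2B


Checking option (a) Y = 3B:
  B = 2.831 -> Y = 8.494 ✓
  B = 0.065 -> Y = 0.196 ✓
  B = 2.84 -> Y = 8.52 ✓
All samples match this transformation.

(a) 3B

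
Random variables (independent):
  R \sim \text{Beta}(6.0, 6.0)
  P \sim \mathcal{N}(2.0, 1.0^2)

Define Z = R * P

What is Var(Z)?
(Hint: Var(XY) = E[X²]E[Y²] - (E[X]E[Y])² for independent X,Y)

Var(XY) = E[X²]E[Y²] - (E[X]E[Y])²
E[R] = 0.5, Var(R) = 0.019230769
E[P] = 2, Var(P) = 1
E[R²] = 0.019230769 + 0.5² = 0.26923077
E[P²] = 1 + 2² = 5
Var(Z) = 0.26923077*5 - (0.5*2)²
= 1.3461538 - 1 = 0.34615385

0.34615385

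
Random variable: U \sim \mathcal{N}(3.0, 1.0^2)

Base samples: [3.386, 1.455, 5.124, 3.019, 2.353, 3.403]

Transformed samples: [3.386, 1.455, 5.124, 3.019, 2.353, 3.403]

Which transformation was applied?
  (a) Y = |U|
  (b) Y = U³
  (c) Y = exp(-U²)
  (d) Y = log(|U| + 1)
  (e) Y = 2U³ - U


Checking option (a) Y = |U|:
  U = 3.386 -> Y = 3.386 ✓
  U = 1.455 -> Y = 1.455 ✓
  U = 5.124 -> Y = 5.124 ✓
All samples match this transformation.

(a) |U|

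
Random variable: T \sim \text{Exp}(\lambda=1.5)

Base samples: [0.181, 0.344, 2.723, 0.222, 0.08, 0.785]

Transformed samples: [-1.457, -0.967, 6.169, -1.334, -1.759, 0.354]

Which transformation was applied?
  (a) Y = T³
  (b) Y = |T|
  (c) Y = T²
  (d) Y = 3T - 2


Checking option (d) Y = 3T - 2:
  T = 0.181 -> Y = -1.457 ✓
  T = 0.344 -> Y = -0.967 ✓
  T = 2.723 -> Y = 6.169 ✓
All samples match this transformation.

(d) 3T - 2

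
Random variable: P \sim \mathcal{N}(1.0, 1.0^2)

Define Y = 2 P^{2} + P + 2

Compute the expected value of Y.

E[Y] = 2*E[P²] + 1*E[P] + 2
E[P] = 1
E[P²] = Var(P) + (E[P])² = 1 + 1 = 2
E[Y] = 2*2 + 1*1 + 2 = 7

7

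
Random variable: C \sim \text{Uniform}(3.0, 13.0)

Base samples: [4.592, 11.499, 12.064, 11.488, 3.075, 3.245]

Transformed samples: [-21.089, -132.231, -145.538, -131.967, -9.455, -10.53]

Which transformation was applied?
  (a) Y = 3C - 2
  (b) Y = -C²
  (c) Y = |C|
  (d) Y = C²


Checking option (b) Y = -C²:
  C = 4.592 -> Y = -21.089 ✓
  C = 11.499 -> Y = -132.231 ✓
  C = 12.064 -> Y = -145.538 ✓
All samples match this transformation.

(b) -C²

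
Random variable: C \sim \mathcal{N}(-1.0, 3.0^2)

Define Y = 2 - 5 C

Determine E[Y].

For Y = -5C + 2:
E[Y] = -5 * E[C] + 2
E[C] = -1.0 = -1
E[Y] = -5 * (-1) + 2 = 7

7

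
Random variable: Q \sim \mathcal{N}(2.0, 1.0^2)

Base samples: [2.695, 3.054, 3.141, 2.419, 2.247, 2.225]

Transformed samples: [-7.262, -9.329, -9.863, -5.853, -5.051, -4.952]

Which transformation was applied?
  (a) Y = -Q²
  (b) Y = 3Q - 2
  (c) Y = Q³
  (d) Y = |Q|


Checking option (a) Y = -Q²:
  Q = 2.695 -> Y = -7.262 ✓
  Q = 3.054 -> Y = -9.329 ✓
  Q = 3.141 -> Y = -9.863 ✓
All samples match this transformation.

(a) -Q²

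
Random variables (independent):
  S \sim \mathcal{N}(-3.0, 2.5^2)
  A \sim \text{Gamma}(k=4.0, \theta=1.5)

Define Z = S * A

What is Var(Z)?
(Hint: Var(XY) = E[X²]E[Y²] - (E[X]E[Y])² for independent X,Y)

Var(XY) = E[X²]E[Y²] - (E[X]E[Y])²
E[S] = -3, Var(S) = 6.25
E[A] = 6, Var(A) = 9
E[S²] = 6.25 + (-3)² = 15.25
E[A²] = 9 + 6² = 45
Var(Z) = 15.25*45 - (-3*6)²
= 686.25 - 324 = 362.25

362.25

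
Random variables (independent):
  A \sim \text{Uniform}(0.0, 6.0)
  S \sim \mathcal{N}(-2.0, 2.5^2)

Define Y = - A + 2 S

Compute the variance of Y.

For independent RVs: Var(aX + bY) = a²Var(X) + b²Var(Y)
Var(A) = 3
Var(S) = 6.25
Var(Y) = (-1)²*3 + 2²*6.25
= 1*3 + 4*6.25 = 28

28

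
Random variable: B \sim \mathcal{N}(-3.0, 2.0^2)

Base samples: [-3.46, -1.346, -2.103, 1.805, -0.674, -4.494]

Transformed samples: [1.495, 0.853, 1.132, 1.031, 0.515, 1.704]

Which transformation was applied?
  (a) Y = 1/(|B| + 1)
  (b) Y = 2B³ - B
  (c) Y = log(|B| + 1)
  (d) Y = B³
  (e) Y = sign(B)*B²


Checking option (c) Y = log(|B| + 1):
  B = -3.46 -> Y = 1.495 ✓
  B = -1.346 -> Y = 0.853 ✓
  B = -2.103 -> Y = 1.132 ✓
All samples match this transformation.

(c) log(|B| + 1)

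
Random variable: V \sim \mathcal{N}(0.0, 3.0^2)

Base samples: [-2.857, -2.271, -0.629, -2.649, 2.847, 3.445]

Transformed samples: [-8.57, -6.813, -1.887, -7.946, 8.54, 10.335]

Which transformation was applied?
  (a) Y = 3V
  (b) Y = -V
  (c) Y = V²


Checking option (a) Y = 3V:
  V = -2.857 -> Y = -8.57 ✓
  V = -2.271 -> Y = -6.813 ✓
  V = -0.629 -> Y = -1.887 ✓
All samples match this transformation.

(a) 3V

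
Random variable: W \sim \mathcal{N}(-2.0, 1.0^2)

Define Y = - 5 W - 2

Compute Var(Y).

For Y = aW + b: Var(Y) = a² * Var(W)
Var(W) = 1.0^2 = 1
Var(Y) = (-5)² * 1 = 25 * 1 = 25

25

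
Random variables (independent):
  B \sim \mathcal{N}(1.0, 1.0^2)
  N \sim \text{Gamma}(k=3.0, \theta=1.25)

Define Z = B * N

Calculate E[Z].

For independent RVs: E[XY] = E[X]*E[Y]
E[B] = 1
E[N] = 3.75
E[Z] = 1 * 3.75 = 3.75

3.75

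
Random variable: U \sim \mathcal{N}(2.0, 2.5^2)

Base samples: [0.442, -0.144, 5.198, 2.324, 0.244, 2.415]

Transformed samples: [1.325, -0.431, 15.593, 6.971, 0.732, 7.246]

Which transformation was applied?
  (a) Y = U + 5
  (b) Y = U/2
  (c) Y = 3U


Checking option (c) Y = 3U:
  U = 0.442 -> Y = 1.325 ✓
  U = -0.144 -> Y = -0.431 ✓
  U = 5.198 -> Y = 15.593 ✓
All samples match this transformation.

(c) 3U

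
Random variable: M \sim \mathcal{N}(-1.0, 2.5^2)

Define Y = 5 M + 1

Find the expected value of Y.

For Y = 5M + 1:
E[Y] = 5 * E[M] + 1
E[M] = -1.0 = -1
E[Y] = 5 * (-1) + 1 = -4

-4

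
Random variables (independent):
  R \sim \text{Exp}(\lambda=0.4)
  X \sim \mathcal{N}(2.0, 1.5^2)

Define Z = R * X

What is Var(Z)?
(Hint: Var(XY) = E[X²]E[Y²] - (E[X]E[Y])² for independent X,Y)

Var(XY) = E[X²]E[Y²] - (E[X]E[Y])²
E[R] = 2.5, Var(R) = 6.25
E[X] = 2, Var(X) = 2.25
E[R²] = 6.25 + 2.5² = 12.5
E[X²] = 2.25 + 2² = 6.25
Var(Z) = 12.5*6.25 - (2.5*2)²
= 78.125 - 25 = 53.125

53.125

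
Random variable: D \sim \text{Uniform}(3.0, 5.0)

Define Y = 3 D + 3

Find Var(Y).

For Y = aD + b: Var(Y) = a² * Var(D)
Var(D) = (5 - 3)^2/12 = 0.33333333
Var(Y) = 3² * 0.33333333 = 9 * 0.33333333 = 3

3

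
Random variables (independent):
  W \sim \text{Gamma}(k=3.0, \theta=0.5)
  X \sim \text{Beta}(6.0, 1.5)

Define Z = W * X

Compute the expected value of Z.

For independent RVs: E[XY] = E[X]*E[Y]
E[W] = 1.5
E[X] = 0.8
E[Z] = 1.5 * 0.8 = 1.2

1.2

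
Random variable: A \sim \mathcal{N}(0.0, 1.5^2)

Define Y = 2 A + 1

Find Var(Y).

For Y = aA + b: Var(Y) = a² * Var(A)
Var(A) = 1.5^2 = 2.25
Var(Y) = 2² * 2.25 = 4 * 2.25 = 9

9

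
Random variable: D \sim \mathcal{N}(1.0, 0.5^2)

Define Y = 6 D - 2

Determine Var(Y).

For Y = aD + b: Var(Y) = a² * Var(D)
Var(D) = 0.5^2 = 0.25
Var(Y) = 6² * 0.25 = 36 * 0.25 = 9

9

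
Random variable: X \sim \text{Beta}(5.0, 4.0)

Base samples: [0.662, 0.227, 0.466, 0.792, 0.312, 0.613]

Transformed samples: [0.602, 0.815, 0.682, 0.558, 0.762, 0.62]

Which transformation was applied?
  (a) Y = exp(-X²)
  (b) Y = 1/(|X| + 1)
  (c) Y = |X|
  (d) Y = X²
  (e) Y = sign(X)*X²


Checking option (b) Y = 1/(|X| + 1):
  X = 0.662 -> Y = 0.602 ✓
  X = 0.227 -> Y = 0.815 ✓
  X = 0.466 -> Y = 0.682 ✓
All samples match this transformation.

(b) 1/(|X| + 1)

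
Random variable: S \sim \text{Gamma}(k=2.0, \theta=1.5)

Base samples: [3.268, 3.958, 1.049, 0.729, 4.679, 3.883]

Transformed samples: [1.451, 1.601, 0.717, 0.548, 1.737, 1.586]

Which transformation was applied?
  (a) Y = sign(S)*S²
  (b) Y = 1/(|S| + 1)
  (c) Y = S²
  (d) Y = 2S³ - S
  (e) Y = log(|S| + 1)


Checking option (e) Y = log(|S| + 1):
  S = 3.268 -> Y = 1.451 ✓
  S = 3.958 -> Y = 1.601 ✓
  S = 1.049 -> Y = 0.717 ✓
All samples match this transformation.

(e) log(|S| + 1)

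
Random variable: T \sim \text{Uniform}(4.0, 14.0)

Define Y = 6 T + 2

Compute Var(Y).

For Y = aT + b: Var(Y) = a² * Var(T)
Var(T) = (14 - 4)^2/12 = 8.3333333
Var(Y) = 6² * 8.3333333 = 36 * 8.3333333 = 300

300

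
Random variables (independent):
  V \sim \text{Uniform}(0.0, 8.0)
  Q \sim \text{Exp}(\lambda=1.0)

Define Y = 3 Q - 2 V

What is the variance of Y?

For independent RVs: Var(aX + bY) = a²Var(X) + b²Var(Y)
Var(V) = 5.3333333
Var(Q) = 1
Var(Y) = (-2)²*5.3333333 + 3²*1
= 4*5.3333333 + 9*1 = 30.333333

30.333333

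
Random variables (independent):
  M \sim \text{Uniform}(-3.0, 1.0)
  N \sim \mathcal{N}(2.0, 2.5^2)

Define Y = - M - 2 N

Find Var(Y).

For independent RVs: Var(aX + bY) = a²Var(X) + b²Var(Y)
Var(M) = 1.3333333
Var(N) = 6.25
Var(Y) = (-1)²*1.3333333 + (-2)²*6.25
= 1*1.3333333 + 4*6.25 = 26.333333

26.333333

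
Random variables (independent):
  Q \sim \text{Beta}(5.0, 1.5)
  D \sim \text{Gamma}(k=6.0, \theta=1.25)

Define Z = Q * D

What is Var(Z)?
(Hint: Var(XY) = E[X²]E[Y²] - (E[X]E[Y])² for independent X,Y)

Var(XY) = E[X²]E[Y²] - (E[X]E[Y])²
E[Q] = 0.76923077, Var(Q) = 0.023668639
E[D] = 7.5, Var(D) = 9.375
E[Q²] = 0.023668639 + 0.76923077² = 0.61538462
E[D²] = 9.375 + 7.5² = 65.625
Var(Z) = 0.61538462*65.625 - (0.76923077*7.5)²
= 40.384615 - 33.284024 = 7.1005917

7.1005917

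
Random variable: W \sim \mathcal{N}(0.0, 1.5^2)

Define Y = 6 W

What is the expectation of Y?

For Y = 6W:
E[Y] = 6 * E[W]
E[W] = 0.0 = 0
E[Y] = 6 * 0 = 0

0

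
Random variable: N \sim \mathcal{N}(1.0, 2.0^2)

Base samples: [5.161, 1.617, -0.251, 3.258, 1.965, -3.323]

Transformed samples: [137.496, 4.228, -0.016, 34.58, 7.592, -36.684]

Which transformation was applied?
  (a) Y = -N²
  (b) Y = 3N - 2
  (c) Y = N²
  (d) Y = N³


Checking option (d) Y = N³:
  N = 5.161 -> Y = 137.496 ✓
  N = 1.617 -> Y = 4.228 ✓
  N = -0.251 -> Y = -0.016 ✓
All samples match this transformation.

(d) N³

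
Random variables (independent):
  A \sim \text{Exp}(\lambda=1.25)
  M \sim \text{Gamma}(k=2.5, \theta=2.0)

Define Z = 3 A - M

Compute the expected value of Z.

E[Z] = 3*E[A] - 1*E[M]
E[A] = 0.8
E[M] = 5
E[Z] = 3*0.8 - 1*5 = -2.6

-2.6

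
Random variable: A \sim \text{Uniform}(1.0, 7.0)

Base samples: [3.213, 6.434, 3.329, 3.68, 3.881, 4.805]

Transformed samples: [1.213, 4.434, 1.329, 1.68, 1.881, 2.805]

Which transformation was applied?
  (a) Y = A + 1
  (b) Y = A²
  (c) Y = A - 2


Checking option (c) Y = A - 2:
  A = 3.213 -> Y = 1.213 ✓
  A = 6.434 -> Y = 4.434 ✓
  A = 3.329 -> Y = 1.329 ✓
All samples match this transformation.

(c) A - 2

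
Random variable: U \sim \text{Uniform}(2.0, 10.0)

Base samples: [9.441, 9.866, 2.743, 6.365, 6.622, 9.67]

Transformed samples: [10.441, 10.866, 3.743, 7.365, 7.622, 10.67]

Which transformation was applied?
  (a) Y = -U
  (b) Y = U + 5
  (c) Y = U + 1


Checking option (c) Y = U + 1:
  U = 9.441 -> Y = 10.441 ✓
  U = 9.866 -> Y = 10.866 ✓
  U = 2.743 -> Y = 3.743 ✓
All samples match this transformation.

(c) U + 1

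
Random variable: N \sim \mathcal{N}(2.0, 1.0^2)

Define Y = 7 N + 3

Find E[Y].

For Y = 7N + 3:
E[Y] = 7 * E[N] + 3
E[N] = 2.0 = 2
E[Y] = 7 * 2 + 3 = 17

17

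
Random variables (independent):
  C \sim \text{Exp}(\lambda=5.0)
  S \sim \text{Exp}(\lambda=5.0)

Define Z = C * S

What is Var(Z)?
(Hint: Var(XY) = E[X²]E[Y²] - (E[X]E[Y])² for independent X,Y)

Var(XY) = E[X²]E[Y²] - (E[X]E[Y])²
E[C] = 0.2, Var(C) = 0.04
E[S] = 0.2, Var(S) = 0.04
E[C²] = 0.04 + 0.2² = 0.08
E[S²] = 0.04 + 0.2² = 0.08
Var(Z) = 0.08*0.08 - (0.2*0.2)²
= 0.0064 - 0.0016 = 0.0048

0.0048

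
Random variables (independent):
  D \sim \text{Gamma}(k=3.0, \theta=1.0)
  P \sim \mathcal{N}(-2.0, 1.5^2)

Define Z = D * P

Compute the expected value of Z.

For independent RVs: E[XY] = E[X]*E[Y]
E[D] = 3
E[P] = -2
E[Z] = 3 * (-2) = -6

-6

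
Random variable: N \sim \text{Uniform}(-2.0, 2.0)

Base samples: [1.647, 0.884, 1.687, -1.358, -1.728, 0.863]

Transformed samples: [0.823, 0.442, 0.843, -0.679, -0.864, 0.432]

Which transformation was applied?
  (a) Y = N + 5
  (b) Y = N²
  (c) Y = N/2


Checking option (c) Y = N/2:
  N = 1.647 -> Y = 0.823 ✓
  N = 0.884 -> Y = 0.442 ✓
  N = 1.687 -> Y = 0.843 ✓
All samples match this transformation.

(c) N/2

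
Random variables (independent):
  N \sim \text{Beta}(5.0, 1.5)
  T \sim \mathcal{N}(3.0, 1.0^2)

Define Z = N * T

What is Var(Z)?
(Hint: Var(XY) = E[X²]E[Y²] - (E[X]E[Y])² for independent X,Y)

Var(XY) = E[X²]E[Y²] - (E[X]E[Y])²
E[N] = 0.76923077, Var(N) = 0.023668639
E[T] = 3, Var(T) = 1
E[N²] = 0.023668639 + 0.76923077² = 0.61538462
E[T²] = 1 + 3² = 10
Var(Z) = 0.61538462*10 - (0.76923077*3)²
= 6.1538462 - 5.3254438 = 0.82840237

0.82840237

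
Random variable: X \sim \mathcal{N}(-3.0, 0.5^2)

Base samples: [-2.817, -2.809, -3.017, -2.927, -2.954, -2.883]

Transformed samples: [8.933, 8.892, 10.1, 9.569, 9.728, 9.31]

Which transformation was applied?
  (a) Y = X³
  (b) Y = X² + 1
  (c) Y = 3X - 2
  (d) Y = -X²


Checking option (b) Y = X² + 1:
  X = -2.817 -> Y = 8.933 ✓
  X = -2.809 -> Y = 8.892 ✓
  X = -3.017 -> Y = 10.1 ✓
All samples match this transformation.

(b) X² + 1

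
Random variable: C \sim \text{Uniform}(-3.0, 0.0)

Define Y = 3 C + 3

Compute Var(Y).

For Y = aC + b: Var(Y) = a² * Var(C)
Var(C) = (0 + 3)^2/12 = 0.75
Var(Y) = 3² * 0.75 = 9 * 0.75 = 6.75

6.75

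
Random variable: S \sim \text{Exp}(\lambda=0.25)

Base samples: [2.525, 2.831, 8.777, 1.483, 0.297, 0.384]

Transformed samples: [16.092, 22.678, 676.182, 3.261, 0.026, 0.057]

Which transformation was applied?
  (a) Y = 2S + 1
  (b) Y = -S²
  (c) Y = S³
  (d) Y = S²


Checking option (c) Y = S³:
  S = 2.525 -> Y = 16.092 ✓
  S = 2.831 -> Y = 22.678 ✓
  S = 8.777 -> Y = 676.182 ✓
All samples match this transformation.

(c) S³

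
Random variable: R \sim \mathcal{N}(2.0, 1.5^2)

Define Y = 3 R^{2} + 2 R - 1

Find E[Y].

E[Y] = 3*E[R²] + 2*E[R] - 1
E[R] = 2
E[R²] = Var(R) + (E[R])² = 2.25 + 4 = 6.25
E[Y] = 3*6.25 + 2*2 - 1 = 21.75

21.75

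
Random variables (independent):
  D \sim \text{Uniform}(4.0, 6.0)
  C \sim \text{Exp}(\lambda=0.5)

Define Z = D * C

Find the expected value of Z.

For independent RVs: E[XY] = E[X]*E[Y]
E[D] = 5
E[C] = 2
E[Z] = 5 * 2 = 10

10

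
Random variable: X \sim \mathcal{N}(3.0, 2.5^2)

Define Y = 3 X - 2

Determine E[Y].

For Y = 3X - 2:
E[Y] = 3 * E[X] - 2
E[X] = 3.0 = 3
E[Y] = 3 * 3 - 2 = 7

7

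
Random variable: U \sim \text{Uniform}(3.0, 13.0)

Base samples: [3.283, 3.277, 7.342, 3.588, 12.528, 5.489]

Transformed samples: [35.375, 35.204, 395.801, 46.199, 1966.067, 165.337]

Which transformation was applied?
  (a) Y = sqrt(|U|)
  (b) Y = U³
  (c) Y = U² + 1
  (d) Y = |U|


Checking option (b) Y = U³:
  U = 3.283 -> Y = 35.375 ✓
  U = 3.277 -> Y = 35.204 ✓
  U = 7.342 -> Y = 395.801 ✓
All samples match this transformation.

(b) U³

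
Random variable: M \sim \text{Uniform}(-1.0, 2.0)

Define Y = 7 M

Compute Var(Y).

For Y = aM + b: Var(Y) = a² * Var(M)
Var(M) = (2 + 1)^2/12 = 0.75
Var(Y) = 7² * 0.75 = 49 * 0.75 = 36.75

36.75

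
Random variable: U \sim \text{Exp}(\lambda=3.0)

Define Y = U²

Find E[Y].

E[U²] = Var(U) + (E[U])² = 0.11111111 + 0.11111111 = 0.22222222

0.22222222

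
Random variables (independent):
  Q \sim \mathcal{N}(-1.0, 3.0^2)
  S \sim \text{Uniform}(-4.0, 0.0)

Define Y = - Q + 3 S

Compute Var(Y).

For independent RVs: Var(aX + bY) = a²Var(X) + b²Var(Y)
Var(Q) = 9
Var(S) = 1.3333333
Var(Y) = (-1)²*9 + 3²*1.3333333
= 1*9 + 9*1.3333333 = 21

21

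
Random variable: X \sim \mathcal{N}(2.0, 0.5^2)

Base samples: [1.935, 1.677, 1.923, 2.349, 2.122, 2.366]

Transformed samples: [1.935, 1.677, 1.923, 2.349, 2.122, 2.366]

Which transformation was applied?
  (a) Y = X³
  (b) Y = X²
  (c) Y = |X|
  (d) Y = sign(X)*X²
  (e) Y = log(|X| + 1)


Checking option (c) Y = |X|:
  X = 1.935 -> Y = 1.935 ✓
  X = 1.677 -> Y = 1.677 ✓
  X = 1.923 -> Y = 1.923 ✓
All samples match this transformation.

(c) |X|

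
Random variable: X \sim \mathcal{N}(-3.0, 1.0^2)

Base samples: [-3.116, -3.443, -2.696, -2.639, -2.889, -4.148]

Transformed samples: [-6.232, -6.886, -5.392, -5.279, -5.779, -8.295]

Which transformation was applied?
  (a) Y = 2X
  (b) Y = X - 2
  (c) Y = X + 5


Checking option (a) Y = 2X:
  X = -3.116 -> Y = -6.232 ✓
  X = -3.443 -> Y = -6.886 ✓
  X = -2.696 -> Y = -5.392 ✓
All samples match this transformation.

(a) 2X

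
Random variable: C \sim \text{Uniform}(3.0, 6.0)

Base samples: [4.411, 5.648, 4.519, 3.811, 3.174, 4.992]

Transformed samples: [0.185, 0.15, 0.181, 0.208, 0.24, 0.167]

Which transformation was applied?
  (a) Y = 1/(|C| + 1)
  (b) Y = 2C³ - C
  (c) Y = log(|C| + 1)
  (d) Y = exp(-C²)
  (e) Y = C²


Checking option (a) Y = 1/(|C| + 1):
  C = 4.411 -> Y = 0.185 ✓
  C = 5.648 -> Y = 0.15 ✓
  C = 4.519 -> Y = 0.181 ✓
All samples match this transformation.

(a) 1/(|C| + 1)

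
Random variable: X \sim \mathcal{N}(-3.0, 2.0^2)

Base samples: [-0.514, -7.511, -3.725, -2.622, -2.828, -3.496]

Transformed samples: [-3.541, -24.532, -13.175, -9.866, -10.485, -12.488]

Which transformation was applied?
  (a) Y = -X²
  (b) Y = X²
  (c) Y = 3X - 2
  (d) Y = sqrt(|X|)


Checking option (c) Y = 3X - 2:
  X = -0.514 -> Y = -3.541 ✓
  X = -7.511 -> Y = -24.532 ✓
  X = -3.725 -> Y = -13.175 ✓
All samples match this transformation.

(c) 3X - 2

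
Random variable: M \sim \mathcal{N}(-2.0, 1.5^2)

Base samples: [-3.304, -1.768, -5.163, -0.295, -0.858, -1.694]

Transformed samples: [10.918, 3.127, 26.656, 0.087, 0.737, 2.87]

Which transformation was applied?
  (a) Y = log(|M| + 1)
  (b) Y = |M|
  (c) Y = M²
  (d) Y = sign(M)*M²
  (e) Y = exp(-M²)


Checking option (c) Y = M²:
  M = -3.304 -> Y = 10.918 ✓
  M = -1.768 -> Y = 3.127 ✓
  M = -5.163 -> Y = 26.656 ✓
All samples match this transformation.

(c) M²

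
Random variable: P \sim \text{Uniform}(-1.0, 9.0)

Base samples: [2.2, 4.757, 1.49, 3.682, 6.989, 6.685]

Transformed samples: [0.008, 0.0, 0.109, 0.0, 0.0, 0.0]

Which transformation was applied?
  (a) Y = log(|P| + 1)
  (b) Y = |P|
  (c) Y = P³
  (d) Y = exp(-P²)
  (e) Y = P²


Checking option (d) Y = exp(-P²):
  P = 2.2 -> Y = 0.008 ✓
  P = 4.757 -> Y = 0.0 ✓
  P = 1.49 -> Y = 0.109 ✓
All samples match this transformation.

(d) exp(-P²)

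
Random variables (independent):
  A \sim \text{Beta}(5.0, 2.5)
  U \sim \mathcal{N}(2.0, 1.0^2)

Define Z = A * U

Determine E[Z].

For independent RVs: E[XY] = E[X]*E[Y]
E[A] = 0.66666667
E[U] = 2
E[Z] = 0.66666667 * 2 = 1.3333333

1.3333333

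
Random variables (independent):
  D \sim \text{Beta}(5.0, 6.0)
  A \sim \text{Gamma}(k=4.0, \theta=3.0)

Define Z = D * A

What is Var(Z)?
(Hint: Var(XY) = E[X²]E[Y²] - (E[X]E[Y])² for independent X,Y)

Var(XY) = E[X²]E[Y²] - (E[X]E[Y])²
E[D] = 0.45454545, Var(D) = 0.020661157
E[A] = 12, Var(A) = 36
E[D²] = 0.020661157 + 0.45454545² = 0.22727273
E[A²] = 36 + 12² = 180
Var(Z) = 0.22727273*180 - (0.45454545*12)²
= 40.909091 - 29.752066 = 11.157025

11.157025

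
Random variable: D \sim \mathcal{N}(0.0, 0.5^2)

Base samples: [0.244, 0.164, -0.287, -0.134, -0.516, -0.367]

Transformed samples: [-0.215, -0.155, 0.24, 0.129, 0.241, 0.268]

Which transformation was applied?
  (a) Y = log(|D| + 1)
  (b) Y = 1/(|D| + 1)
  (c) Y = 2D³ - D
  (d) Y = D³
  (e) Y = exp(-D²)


Checking option (c) Y = 2D³ - D:
  D = 0.244 -> Y = -0.215 ✓
  D = 0.164 -> Y = -0.155 ✓
  D = -0.287 -> Y = 0.24 ✓
All samples match this transformation.

(c) 2D³ - D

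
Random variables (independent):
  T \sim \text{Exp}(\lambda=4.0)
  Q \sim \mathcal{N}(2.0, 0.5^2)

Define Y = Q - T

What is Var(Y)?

For independent RVs: Var(aX + bY) = a²Var(X) + b²Var(Y)
Var(T) = 0.0625
Var(Q) = 0.25
Var(Y) = (-1)²*0.0625 + 1²*0.25
= 1*0.0625 + 1*0.25 = 0.3125

0.3125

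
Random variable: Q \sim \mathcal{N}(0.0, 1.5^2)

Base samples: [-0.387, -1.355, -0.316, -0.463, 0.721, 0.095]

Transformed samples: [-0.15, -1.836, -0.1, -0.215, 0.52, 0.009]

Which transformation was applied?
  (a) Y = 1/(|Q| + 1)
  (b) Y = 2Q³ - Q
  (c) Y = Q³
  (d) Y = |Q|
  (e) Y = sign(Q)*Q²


Checking option (e) Y = sign(Q)*Q²:
  Q = -0.387 -> Y = -0.15 ✓
  Q = -1.355 -> Y = -1.836 ✓
  Q = -0.316 -> Y = -0.1 ✓
All samples match this transformation.

(e) sign(Q)*Q²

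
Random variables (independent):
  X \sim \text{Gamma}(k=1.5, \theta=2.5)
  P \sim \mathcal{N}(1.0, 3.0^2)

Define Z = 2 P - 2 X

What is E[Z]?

E[Z] = -2*E[X] + 2*E[P]
E[X] = 3.75
E[P] = 1
E[Z] = -2*3.75 + 2*1 = -5.5

-5.5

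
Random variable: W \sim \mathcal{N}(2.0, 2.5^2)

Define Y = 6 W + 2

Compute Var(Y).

For Y = aW + b: Var(Y) = a² * Var(W)
Var(W) = 2.5^2 = 6.25
Var(Y) = 6² * 6.25 = 36 * 6.25 = 225

225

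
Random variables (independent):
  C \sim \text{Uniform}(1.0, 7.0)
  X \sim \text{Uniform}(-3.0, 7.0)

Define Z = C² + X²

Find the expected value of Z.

E[Z] = E[C²] + E[X²]
E[C²] = Var(C) + E[C]² = 3 + 16 = 19
E[X²] = Var(X) + E[X]² = 8.3333333 + 4 = 12.333333
E[Z] = 19 + 12.333333 = 31.333333

31.333333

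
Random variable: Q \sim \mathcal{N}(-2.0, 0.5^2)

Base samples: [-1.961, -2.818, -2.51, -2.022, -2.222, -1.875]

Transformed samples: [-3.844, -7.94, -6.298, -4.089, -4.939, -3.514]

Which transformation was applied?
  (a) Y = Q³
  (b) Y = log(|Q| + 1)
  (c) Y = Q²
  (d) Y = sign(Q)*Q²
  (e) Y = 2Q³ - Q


Checking option (d) Y = sign(Q)*Q²:
  Q = -1.961 -> Y = -3.844 ✓
  Q = -2.818 -> Y = -7.94 ✓
  Q = -2.51 -> Y = -6.298 ✓
All samples match this transformation.

(d) sign(Q)*Q²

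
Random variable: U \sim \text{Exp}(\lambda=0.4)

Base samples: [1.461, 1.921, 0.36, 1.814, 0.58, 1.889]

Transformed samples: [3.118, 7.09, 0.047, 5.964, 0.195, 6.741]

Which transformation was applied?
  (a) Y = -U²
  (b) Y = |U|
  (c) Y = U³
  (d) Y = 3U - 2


Checking option (c) Y = U³:
  U = 1.461 -> Y = 3.118 ✓
  U = 1.921 -> Y = 7.09 ✓
  U = 0.36 -> Y = 0.047 ✓
All samples match this transformation.

(c) U³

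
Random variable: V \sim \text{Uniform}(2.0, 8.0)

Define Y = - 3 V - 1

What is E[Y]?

For Y = -3V - 1:
E[Y] = -3 * E[V] - 1
E[V] = (2 + 8)/2 = 5
E[Y] = -3 * 5 - 1 = -16

-16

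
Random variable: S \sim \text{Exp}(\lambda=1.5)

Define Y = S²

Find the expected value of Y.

E[S²] = Var(S) + (E[S])² = 0.44444444 + 0.44444444 = 0.88888889

0.88888889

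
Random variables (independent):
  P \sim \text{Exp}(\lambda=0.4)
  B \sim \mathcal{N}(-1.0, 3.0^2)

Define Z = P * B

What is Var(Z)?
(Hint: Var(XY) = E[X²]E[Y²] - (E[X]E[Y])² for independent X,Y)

Var(XY) = E[X²]E[Y²] - (E[X]E[Y])²
E[P] = 2.5, Var(P) = 6.25
E[B] = -1, Var(B) = 9
E[P²] = 6.25 + 2.5² = 12.5
E[B²] = 9 + (-1)² = 10
Var(Z) = 12.5*10 - (2.5*(-1))²
= 125 - 6.25 = 118.75

118.75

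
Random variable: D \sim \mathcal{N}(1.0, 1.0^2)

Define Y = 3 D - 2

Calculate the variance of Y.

For Y = aD + b: Var(Y) = a² * Var(D)
Var(D) = 1.0^2 = 1
Var(Y) = 3² * 1 = 9 * 1 = 9

9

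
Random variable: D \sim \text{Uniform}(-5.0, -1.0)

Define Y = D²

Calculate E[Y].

Using E[X²] = Var(X) + (E[X])²:
E[D] = -3
Var(D) = (-1 + 5)^2/12 = 1.3333333
E[D²] = 1.3333333 + (-3)² = 1.3333333 + 9 = 10.333333

10.333333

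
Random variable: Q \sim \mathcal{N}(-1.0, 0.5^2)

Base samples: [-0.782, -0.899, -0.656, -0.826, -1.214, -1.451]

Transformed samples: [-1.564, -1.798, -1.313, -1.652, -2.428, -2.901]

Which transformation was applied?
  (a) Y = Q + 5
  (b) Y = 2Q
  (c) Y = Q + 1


Checking option (b) Y = 2Q:
  Q = -0.782 -> Y = -1.564 ✓
  Q = -0.899 -> Y = -1.798 ✓
  Q = -0.656 -> Y = -1.313 ✓
All samples match this transformation.

(b) 2Q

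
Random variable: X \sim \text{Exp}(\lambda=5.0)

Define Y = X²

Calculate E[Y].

Using E[X²] = Var(X) + (E[X])²:
E[X] = 0.2
Var(X) = 1/5.0^2 = 0.04
E[X²] = 0.04 + 0.2² = 0.04 + 0.04 = 0.08

0.08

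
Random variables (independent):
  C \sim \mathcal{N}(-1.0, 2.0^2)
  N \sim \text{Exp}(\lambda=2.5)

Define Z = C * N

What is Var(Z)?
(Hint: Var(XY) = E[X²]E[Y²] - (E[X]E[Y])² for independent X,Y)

Var(XY) = E[X²]E[Y²] - (E[X]E[Y])²
E[C] = -1, Var(C) = 4
E[N] = 0.4, Var(N) = 0.16
E[C²] = 4 + (-1)² = 5
E[N²] = 0.16 + 0.4² = 0.32
Var(Z) = 5*0.32 - (-1*0.4)²
= 1.6 - 0.16 = 1.44

1.44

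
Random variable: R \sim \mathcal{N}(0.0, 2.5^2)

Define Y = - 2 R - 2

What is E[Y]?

For Y = -2R - 2:
E[Y] = -2 * E[R] - 2
E[R] = 0.0 = 0
E[Y] = -2 * 0 - 2 = -2

-2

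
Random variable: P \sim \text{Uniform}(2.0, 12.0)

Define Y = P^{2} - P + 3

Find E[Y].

E[Y] = 1*E[P²] - 1*E[P] + 3
E[P] = 7
E[P²] = Var(P) + (E[P])² = 8.3333333 + 49 = 57.333333
E[Y] = 1*57.333333 - 1*7 + 3 = 53.333333

53.333333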